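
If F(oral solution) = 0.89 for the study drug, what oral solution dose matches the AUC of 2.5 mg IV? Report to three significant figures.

D_oral = 2.81 mg

For equal systemic exposure: F × D_ev = D_iv
D_ev = D_iv / F = 2.5 / 0.89 = 2.80899 mg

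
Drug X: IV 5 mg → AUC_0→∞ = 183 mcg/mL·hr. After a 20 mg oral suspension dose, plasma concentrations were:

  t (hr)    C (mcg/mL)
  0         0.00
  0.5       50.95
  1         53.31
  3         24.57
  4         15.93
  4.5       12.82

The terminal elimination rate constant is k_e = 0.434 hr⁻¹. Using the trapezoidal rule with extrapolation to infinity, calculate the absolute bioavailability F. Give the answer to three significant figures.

Trapezoidal AUC_0→4.5 (oral suspension):
  [0→0.5]: (0.00+50.95)/2 × 0.5 = 12.7375
  [0.5→1]: (50.95+53.31)/2 × 0.5 = 26.065
  [1→3]: (53.31+24.57)/2 × 2 = 77.88
  [3→4]: (24.57+15.93)/2 × 1 = 20.25
  [4→4.5]: (15.93+12.82)/2 × 0.5 = 7.1875
  Sum = 144.12 mcg/mL·hr
Tail: C_last/k_e = 12.82/0.434 = 29.539
AUC_0→∞ (oral suspension) = 144.12 + 29.539 = 173.659 mcg/mL·hr
F = (AUC_ev/D_ev)/(AUC_iv/D_iv) = (173.659/20)/(183/5) = 8.68295/36.6 = 0.2372

F = 0.237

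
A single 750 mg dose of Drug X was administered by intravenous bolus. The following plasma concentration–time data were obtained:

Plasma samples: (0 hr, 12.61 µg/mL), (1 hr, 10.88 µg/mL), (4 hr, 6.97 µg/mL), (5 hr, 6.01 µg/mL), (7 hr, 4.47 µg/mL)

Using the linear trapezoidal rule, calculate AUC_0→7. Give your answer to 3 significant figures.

AUC = 55.5 µg/mL·hr

Trapezoidal AUC_0→7:
  [0→1]: (12.61+10.88)/2 × 1 = 11.745
  [1→4]: (10.88+6.97)/2 × 3 = 26.775
  [4→5]: (6.97+6.01)/2 × 1 = 6.49
  [5→7]: (6.01+4.47)/2 × 2 = 10.48
  Sum = 55.49 µg/mL·hr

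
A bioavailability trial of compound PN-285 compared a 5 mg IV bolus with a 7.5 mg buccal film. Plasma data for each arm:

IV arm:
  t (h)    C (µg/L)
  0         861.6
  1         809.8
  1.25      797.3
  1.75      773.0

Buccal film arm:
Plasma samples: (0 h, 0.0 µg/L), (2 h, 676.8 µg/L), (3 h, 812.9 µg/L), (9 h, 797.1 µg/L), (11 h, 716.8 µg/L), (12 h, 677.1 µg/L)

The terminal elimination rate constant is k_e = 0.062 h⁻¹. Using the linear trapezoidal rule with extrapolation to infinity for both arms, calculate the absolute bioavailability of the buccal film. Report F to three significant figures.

F = 0.930

Trapezoidal AUC_0→1.75 (IV):
  [0→1]: (861.6+809.8)/2 × 1 = 835.7
  [1→1.25]: (809.8+797.3)/2 × 0.25 = 200.8875
  [1.25→1.75]: (797.3+773.0)/2 × 0.5 = 392.575
  Sum = 1429.1625 µg/L·h
IV tail: 773.0/0.062 = 12467.742; AUC_iv,0→∞ = 1429.1625 + 12467.742 = 13896.9045 µg/L·h
Trapezoidal AUC_0→12 (buccal film):
  [0→2]: (0.0+676.8)/2 × 2 = 676.8
  [2→3]: (676.8+812.9)/2 × 1 = 744.85
  [3→9]: (812.9+797.1)/2 × 6 = 4830.0
  [9→11]: (797.1+716.8)/2 × 2 = 1513.9
  [11→12]: (716.8+677.1)/2 × 1 = 696.95
  Sum = 8462.5 µg/L·h
buccal film tail: 677.1/0.062 = 10920.968; AUC_ev,0→∞ = 8462.5 + 10920.968 = 19383.468 µg/L·h
F = (AUC_ev/D_ev)/(AUC_iv/D_iv) = (19383.468/7.5)/(13896.9045/5) = 2584.4624/2779.3809 = 0.9299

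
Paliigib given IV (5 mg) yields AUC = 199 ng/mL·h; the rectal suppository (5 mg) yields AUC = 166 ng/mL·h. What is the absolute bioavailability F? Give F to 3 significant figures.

F = 0.834

F = (AUC_ev / D_ev) / (AUC_iv / D_iv)
  = (166/5) / (199/5)
  = 33.2 / 39.8 = 0.8342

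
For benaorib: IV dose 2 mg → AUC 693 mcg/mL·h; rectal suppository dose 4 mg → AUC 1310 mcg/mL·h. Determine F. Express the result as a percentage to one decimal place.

F = 94.5%

F = (AUC_ev / D_ev) / (AUC_iv / D_iv)
  = (1310/4) / (693/2)
  = 327.5 / 346.5 = 0.9452
  = 94.52%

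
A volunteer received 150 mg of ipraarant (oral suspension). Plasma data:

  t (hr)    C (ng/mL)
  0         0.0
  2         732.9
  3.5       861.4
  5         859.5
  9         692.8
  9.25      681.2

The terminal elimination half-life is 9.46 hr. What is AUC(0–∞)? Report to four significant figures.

AUC = 15790 ng/mL·hr

Trapezoidal AUC_0→9.25:
  [0→2]: (0.0+732.9)/2 × 2 = 732.9
  [2→3.5]: (732.9+861.4)/2 × 1.5 = 1195.725
  [3.5→5]: (861.4+859.5)/2 × 1.5 = 1290.675
  [5→9]: (859.5+692.8)/2 × 4 = 3104.6
  [9→9.25]: (692.8+681.2)/2 × 0.25 = 171.75
  Sum = 6495.65 ng/mL·hr
k_e = ln2 / t½ = 0.693147 / 9.46 = 0.0733 hr^-1
Extrapolated tail: C_last / k_e = 681.2 / 0.0733 = 9293.315
AUC_0→∞ = 6495.65 + 9293.315 = 15788.965 ng/mL·hr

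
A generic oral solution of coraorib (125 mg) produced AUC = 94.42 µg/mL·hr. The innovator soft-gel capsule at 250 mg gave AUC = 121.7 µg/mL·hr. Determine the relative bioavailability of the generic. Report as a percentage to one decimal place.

F_rel = 155.2%

F_rel = (AUC_test/D_test) / (AUC_ref/D_ref)
      = (94.42/125) / (121.7/250)
      = 0.75536 / 0.4868 = 1.5517 = 155.17%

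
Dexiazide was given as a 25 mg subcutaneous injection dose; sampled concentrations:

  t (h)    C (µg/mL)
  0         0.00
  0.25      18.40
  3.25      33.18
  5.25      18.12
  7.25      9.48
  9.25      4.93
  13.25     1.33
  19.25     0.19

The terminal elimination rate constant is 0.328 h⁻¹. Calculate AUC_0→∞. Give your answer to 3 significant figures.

Trapezoidal AUC_0→19.25:
  [0→0.25]: (0.00+18.40)/2 × 0.25 = 2.3
  [0.25→3.25]: (18.40+33.18)/2 × 3 = 77.37
  [3.25→5.25]: (33.18+18.12)/2 × 2 = 51.3
  [5.25→7.25]: (18.12+9.48)/2 × 2 = 27.6
  [7.25→9.25]: (9.48+4.93)/2 × 2 = 14.41
  [9.25→13.25]: (4.93+1.33)/2 × 4 = 12.52
  [13.25→19.25]: (1.33+0.19)/2 × 6 = 4.56
  Sum = 190.06 µg/mL·h
Extrapolated tail: C_last / k_e = 0.19 / 0.328 = 0.579
AUC_0→∞ = 190.06 + 0.579 = 190.639 µg/mL·h

AUC = 191 µg/mL·h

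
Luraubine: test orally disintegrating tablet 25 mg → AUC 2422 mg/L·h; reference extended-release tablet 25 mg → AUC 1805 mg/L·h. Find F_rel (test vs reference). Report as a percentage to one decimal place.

F_rel = (AUC_test/D_test) / (AUC_ref/D_ref)
      = (2422/25) / (1805/25)
      = 96.88 / 72.2 = 1.3418 = 134.18%

F_rel = 134.2%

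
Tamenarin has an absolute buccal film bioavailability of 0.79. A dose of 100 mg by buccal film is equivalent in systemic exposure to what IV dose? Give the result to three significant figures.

Systemic exposure from an extravascular dose = F × D_ev, so the equivalent IV dose is F × D_ev.
D_iv = F × D_ev = 0.79 × 100 = 79 mg

D_iv = 79.0 mg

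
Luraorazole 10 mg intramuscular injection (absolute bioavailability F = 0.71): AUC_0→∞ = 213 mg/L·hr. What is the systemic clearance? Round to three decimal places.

CL = F × Dose / AUC_0→∞
   = 0.71 × 10 / 213 = 0.0333333 L/hr

CL = 0.033 L/hr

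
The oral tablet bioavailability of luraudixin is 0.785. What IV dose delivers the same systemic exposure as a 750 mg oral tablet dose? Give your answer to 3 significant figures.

Systemic exposure from an extravascular dose = F × D_ev, so the equivalent IV dose is F × D_ev.
D_iv = F × D_ev = 0.785 × 750 = 588.75 mg

D_iv = 589 mg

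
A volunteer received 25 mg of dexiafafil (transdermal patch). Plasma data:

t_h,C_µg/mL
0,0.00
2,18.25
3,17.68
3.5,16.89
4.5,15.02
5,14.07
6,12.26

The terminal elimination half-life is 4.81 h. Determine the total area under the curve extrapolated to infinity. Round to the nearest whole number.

AUC = 166 µg/mL·h

Trapezoidal AUC_0→6:
  [0→2]: (0.00+18.25)/2 × 2 = 18.25
  [2→3]: (18.25+17.68)/2 × 1 = 17.965
  [3→3.5]: (17.68+16.89)/2 × 0.5 = 8.6425
  [3.5→4.5]: (16.89+15.02)/2 × 1 = 15.955
  [4.5→5]: (15.02+14.07)/2 × 0.5 = 7.2725
  [5→6]: (14.07+12.26)/2 × 1 = 13.165
  Sum = 81.25 µg/mL·h
k_e = ln2 / t½ = 0.693147 / 4.81 = 0.1441 h^-1
Extrapolated tail: C_last / k_e = 12.26 / 0.1441 = 85.080
AUC_0→∞ = 81.25 + 85.080 = 166.33 µg/mL·h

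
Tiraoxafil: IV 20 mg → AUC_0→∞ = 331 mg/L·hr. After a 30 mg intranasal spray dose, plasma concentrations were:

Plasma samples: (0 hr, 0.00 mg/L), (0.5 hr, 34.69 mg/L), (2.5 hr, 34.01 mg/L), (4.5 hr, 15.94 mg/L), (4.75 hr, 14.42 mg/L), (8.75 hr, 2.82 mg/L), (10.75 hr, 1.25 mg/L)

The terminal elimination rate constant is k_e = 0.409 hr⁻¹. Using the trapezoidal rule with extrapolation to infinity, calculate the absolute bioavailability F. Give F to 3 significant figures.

Trapezoidal AUC_0→10.75 (intranasal spray):
  [0→0.5]: (0.00+34.69)/2 × 0.5 = 8.6725
  [0.5→2.5]: (34.69+34.01)/2 × 2 = 68.7
  [2.5→4.5]: (34.01+15.94)/2 × 2 = 49.95
  [4.5→4.75]: (15.94+14.42)/2 × 0.25 = 3.795
  [4.75→8.75]: (14.42+2.82)/2 × 4 = 34.48
  [8.75→10.75]: (2.82+1.25)/2 × 2 = 4.07
  Sum = 169.6675 mg/L·hr
Tail: C_last/k_e = 1.25/0.409 = 3.056
AUC_0→∞ (intranasal spray) = 169.6675 + 3.056 = 172.7235 mg/L·hr
F = (AUC_ev/D_ev)/(AUC_iv/D_iv) = (172.7235/30)/(331/20) = 5.75745/16.55 = 0.3479

F = 0.348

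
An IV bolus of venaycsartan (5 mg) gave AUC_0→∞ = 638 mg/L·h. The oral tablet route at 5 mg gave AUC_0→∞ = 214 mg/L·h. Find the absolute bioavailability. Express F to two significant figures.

F = (AUC_ev / D_ev) / (AUC_iv / D_iv)
  = (214/5) / (638/5)
  = 42.8 / 127.6 = 0.3354

F = 0.34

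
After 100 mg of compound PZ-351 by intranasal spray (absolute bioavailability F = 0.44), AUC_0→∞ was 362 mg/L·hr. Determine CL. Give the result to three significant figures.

CL = 0.122 L/hr

CL = F × Dose / AUC_0→∞
   = 0.44 × 100 / 362 = 0.121547 L/hr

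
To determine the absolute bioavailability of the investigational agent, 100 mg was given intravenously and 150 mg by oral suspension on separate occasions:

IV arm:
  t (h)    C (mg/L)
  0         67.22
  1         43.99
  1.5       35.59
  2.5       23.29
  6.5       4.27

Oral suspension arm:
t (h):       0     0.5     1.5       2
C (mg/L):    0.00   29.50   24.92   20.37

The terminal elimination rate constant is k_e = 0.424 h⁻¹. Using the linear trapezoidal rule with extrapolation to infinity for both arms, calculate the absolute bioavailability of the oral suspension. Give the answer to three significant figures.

F = 0.368

Trapezoidal AUC_0→6.5 (IV):
  [0→1]: (67.22+43.99)/2 × 1 = 55.605
  [1→1.5]: (43.99+35.59)/2 × 0.5 = 19.895
  [1.5→2.5]: (35.59+23.29)/2 × 1 = 29.44
  [2.5→6.5]: (23.29+4.27)/2 × 4 = 55.12
  Sum = 160.06 mg/L·h
IV tail: 4.27/0.424 = 10.071; AUC_iv,0→∞ = 160.06 + 10.071 = 170.131 mg/L·h
Trapezoidal AUC_0→2 (oral suspension):
  [0→0.5]: (0.00+29.50)/2 × 0.5 = 7.375
  [0.5→1.5]: (29.50+24.92)/2 × 1 = 27.21
  [1.5→2]: (24.92+20.37)/2 × 0.5 = 11.3225
  Sum = 45.9075 mg/L·h
oral suspension tail: 20.37/0.424 = 48.042; AUC_ev,0→∞ = 45.9075 + 48.042 = 93.9495 mg/L·h
F = (AUC_ev/D_ev)/(AUC_iv/D_iv) = (93.9495/150)/(170.131/100) = 0.62633/1.70131 = 0.3681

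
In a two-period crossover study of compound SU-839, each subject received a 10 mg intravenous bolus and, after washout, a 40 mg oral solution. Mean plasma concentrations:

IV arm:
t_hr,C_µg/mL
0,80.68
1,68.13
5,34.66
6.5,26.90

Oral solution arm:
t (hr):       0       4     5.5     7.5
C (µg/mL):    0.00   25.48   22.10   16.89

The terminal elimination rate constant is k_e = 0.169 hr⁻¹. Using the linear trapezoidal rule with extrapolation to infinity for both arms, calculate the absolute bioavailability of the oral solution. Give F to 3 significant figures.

F = 0.116

Trapezoidal AUC_0→6.5 (IV):
  [0→1]: (80.68+68.13)/2 × 1 = 74.405
  [1→5]: (68.13+34.66)/2 × 4 = 205.58
  [5→6.5]: (34.66+26.90)/2 × 1.5 = 46.17
  Sum = 326.155 µg/mL·hr
IV tail: 26.90/0.169 = 159.172; AUC_iv,0→∞ = 326.155 + 159.172 = 485.327 µg/mL·hr
Trapezoidal AUC_0→7.5 (oral solution):
  [0→4]: (0.00+25.48)/2 × 4 = 50.96
  [4→5.5]: (25.48+22.10)/2 × 1.5 = 35.685
  [5.5→7.5]: (22.10+16.89)/2 × 2 = 38.99
  Sum = 125.635 µg/mL·hr
oral solution tail: 16.89/0.169 = 99.941; AUC_ev,0→∞ = 125.635 + 99.941 = 225.576 µg/mL·hr
F = (AUC_ev/D_ev)/(AUC_iv/D_iv) = (225.576/40)/(485.327/10) = 5.6394/48.5327 = 0.1162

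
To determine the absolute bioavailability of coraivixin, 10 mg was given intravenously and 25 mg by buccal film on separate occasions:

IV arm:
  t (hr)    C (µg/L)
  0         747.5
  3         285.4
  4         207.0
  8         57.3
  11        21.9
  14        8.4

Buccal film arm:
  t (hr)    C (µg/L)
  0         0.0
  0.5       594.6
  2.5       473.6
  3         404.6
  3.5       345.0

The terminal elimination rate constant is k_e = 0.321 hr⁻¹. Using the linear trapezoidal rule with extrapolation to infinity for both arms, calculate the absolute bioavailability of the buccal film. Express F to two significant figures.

Trapezoidal AUC_0→14 (IV):
  [0→3]: (747.5+285.4)/2 × 3 = 1549.35
  [3→4]: (285.4+207.0)/2 × 1 = 246.2
  [4→8]: (207.0+57.3)/2 × 4 = 528.6
  [8→11]: (57.3+21.9)/2 × 3 = 118.8
  [11→14]: (21.9+8.4)/2 × 3 = 45.45
  Sum = 2488.4 µg/L·hr
IV tail: 8.4/0.321 = 26.168; AUC_iv,0→∞ = 2488.4 + 26.168 = 2514.568 µg/L·hr
Trapezoidal AUC_0→3.5 (buccal film):
  [0→0.5]: (0.0+594.6)/2 × 0.5 = 148.65
  [0.5→2.5]: (594.6+473.6)/2 × 2 = 1068.2
  [2.5→3]: (473.6+404.6)/2 × 0.5 = 219.55
  [3→3.5]: (404.6+345.0)/2 × 0.5 = 187.4
  Sum = 1623.8 µg/L·hr
buccal film tail: 345.0/0.321 = 1074.766; AUC_ev,0→∞ = 1623.8 + 1074.766 = 2698.566 µg/L·hr
F = (AUC_ev/D_ev)/(AUC_iv/D_iv) = (2698.566/25)/(2514.568/10) = 107.94264/251.4568 = 0.4293

F = 0.43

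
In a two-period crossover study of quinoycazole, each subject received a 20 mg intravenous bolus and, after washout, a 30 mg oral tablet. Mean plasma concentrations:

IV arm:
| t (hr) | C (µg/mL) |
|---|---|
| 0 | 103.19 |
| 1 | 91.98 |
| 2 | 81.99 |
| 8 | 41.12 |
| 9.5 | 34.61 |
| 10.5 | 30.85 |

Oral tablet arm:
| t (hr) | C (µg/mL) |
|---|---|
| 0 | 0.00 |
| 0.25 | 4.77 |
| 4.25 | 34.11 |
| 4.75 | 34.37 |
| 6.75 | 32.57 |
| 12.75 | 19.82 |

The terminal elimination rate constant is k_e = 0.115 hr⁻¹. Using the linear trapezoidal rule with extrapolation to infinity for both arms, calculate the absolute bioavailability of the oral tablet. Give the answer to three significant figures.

Trapezoidal AUC_0→10.5 (IV):
  [0→1]: (103.19+91.98)/2 × 1 = 97.585
  [1→2]: (91.98+81.99)/2 × 1 = 86.985
  [2→8]: (81.99+41.12)/2 × 6 = 369.33
  [8→9.5]: (41.12+34.61)/2 × 1.5 = 56.7975
  [9.5→10.5]: (34.61+30.85)/2 × 1 = 32.73
  Sum = 643.4275 µg/mL·hr
IV tail: 30.85/0.115 = 268.261; AUC_iv,0→∞ = 643.4275 + 268.261 = 911.6885 µg/mL·hr
Trapezoidal AUC_0→12.75 (oral tablet):
  [0→0.25]: (0.00+4.77)/2 × 0.25 = 0.59625
  [0.25→4.25]: (4.77+34.11)/2 × 4 = 77.76
  [4.25→4.75]: (34.11+34.37)/2 × 0.5 = 17.12
  [4.75→6.75]: (34.37+32.57)/2 × 2 = 66.94
  [6.75→12.75]: (32.57+19.82)/2 × 6 = 157.17
  Sum = 319.58625 µg/mL·hr
oral tablet tail: 19.82/0.115 = 172.348; AUC_ev,0→∞ = 319.58625 + 172.348 = 491.93425 µg/mL·hr
F = (AUC_ev/D_ev)/(AUC_iv/D_iv) = (491.93425/30)/(911.6885/20) = 16.3978/45.584425 = 0.3597

F = 0.360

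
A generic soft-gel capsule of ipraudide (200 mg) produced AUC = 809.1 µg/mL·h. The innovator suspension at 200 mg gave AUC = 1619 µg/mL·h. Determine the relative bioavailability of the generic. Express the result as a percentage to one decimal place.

F_rel = (AUC_test/D_test) / (AUC_ref/D_ref)
      = (809.1/200) / (1619/200)
      = 4.0455 / 8.095 = 0.4998 = 49.98%

F_rel = 50.0%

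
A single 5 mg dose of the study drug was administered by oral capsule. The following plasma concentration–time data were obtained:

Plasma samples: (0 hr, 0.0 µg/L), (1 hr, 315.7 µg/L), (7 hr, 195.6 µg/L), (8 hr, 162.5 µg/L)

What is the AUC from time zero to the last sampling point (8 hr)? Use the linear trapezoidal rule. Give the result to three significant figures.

AUC = 1870 µg/L·hr

Trapezoidal AUC_0→8:
  [0→1]: (0.0+315.7)/2 × 1 = 157.85
  [1→7]: (315.7+195.6)/2 × 6 = 1533.9
  [7→8]: (195.6+162.5)/2 × 1 = 179.05
  Sum = 1870.8 µg/L·hr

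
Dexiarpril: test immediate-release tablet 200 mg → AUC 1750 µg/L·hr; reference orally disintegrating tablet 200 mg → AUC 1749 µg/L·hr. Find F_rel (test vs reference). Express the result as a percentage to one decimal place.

F_rel = (AUC_test/D_test) / (AUC_ref/D_ref)
      = (1750/200) / (1749/200)
      = 8.75 / 8.745 = 1.0006 = 100.06%

F_rel = 100.1%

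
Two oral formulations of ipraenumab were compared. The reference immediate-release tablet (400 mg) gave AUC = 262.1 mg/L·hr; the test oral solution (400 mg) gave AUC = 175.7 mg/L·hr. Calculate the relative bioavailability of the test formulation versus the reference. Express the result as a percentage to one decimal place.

F_rel = 67.0%

F_rel = (AUC_test/D_test) / (AUC_ref/D_ref)
      = (175.7/400) / (262.1/400)
      = 0.43925 / 0.65525 = 0.6704 = 67.04%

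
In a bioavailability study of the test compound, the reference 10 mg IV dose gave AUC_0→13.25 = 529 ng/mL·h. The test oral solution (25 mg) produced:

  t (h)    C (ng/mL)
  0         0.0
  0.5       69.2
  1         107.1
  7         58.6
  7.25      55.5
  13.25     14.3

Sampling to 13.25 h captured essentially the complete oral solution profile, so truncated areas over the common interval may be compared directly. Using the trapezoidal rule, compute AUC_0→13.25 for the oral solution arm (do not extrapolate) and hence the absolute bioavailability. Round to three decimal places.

F = 0.591

Trapezoidal AUC_0→13.25 (oral solution):
  [0→0.5]: (0.0+69.2)/2 × 0.5 = 17.3
  [0.5→1]: (69.2+107.1)/2 × 0.5 = 44.075
  [1→7]: (107.1+58.6)/2 × 6 = 497.1
  [7→7.25]: (58.6+55.5)/2 × 0.25 = 14.2625
  [7.25→13.25]: (55.5+14.3)/2 × 6 = 209.4
  Sum = 782.1375 ng/mL·h
F = (AUC_ev/D_ev)/(AUC_iv/D_iv) = (782.1375/25)/(529/10) = 31.2855/52.9 = 0.5914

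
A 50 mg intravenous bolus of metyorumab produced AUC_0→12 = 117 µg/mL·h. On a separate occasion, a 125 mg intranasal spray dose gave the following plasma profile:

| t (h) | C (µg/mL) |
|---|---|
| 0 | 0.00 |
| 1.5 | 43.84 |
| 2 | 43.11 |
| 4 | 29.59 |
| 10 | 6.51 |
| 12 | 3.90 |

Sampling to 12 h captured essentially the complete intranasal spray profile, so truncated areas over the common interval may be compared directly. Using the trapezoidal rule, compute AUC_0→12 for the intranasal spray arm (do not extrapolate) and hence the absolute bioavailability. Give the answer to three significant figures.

Trapezoidal AUC_0→12 (intranasal spray):
  [0→1.5]: (0.00+43.84)/2 × 1.5 = 32.88
  [1.5→2]: (43.84+43.11)/2 × 0.5 = 21.7375
  [2→4]: (43.11+29.59)/2 × 2 = 72.7
  [4→10]: (29.59+6.51)/2 × 6 = 108.3
  [10→12]: (6.51+3.90)/2 × 2 = 10.41
  Sum = 246.0275 µg/mL·h
F = (AUC_ev/D_ev)/(AUC_iv/D_iv) = (246.0275/125)/(117/50) = 1.96822/2.34 = 0.8411

F = 0.841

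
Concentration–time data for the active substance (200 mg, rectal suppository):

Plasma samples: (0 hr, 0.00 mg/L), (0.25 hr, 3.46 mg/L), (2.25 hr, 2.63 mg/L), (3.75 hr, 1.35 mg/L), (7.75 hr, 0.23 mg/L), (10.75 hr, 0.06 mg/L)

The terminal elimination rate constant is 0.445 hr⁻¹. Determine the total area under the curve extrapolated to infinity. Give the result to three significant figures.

Trapezoidal AUC_0→10.75:
  [0→0.25]: (0.00+3.46)/2 × 0.25 = 0.4325
  [0.25→2.25]: (3.46+2.63)/2 × 2 = 6.09
  [2.25→3.75]: (2.63+1.35)/2 × 1.5 = 2.985
  [3.75→7.75]: (1.35+0.23)/2 × 4 = 3.16
  [7.75→10.75]: (0.23+0.06)/2 × 3 = 0.435
  Sum = 13.1025 mg/L·hr
Extrapolated tail: C_last / k_e = 0.06 / 0.445 = 0.135
AUC_0→∞ = 13.1025 + 0.135 = 13.2375 mg/L·hr

AUC = 13.2 mg/L·hr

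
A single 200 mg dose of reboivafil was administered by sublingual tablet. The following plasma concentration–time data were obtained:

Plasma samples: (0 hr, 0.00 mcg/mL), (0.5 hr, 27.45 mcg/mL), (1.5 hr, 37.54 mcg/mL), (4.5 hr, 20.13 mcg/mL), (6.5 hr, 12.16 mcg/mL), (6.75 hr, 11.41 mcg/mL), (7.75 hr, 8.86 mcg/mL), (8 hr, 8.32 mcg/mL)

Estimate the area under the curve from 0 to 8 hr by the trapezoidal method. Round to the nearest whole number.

Trapezoidal AUC_0→8:
  [0→0.5]: (0.00+27.45)/2 × 0.5 = 6.8625
  [0.5→1.5]: (27.45+37.54)/2 × 1 = 32.495
  [1.5→4.5]: (37.54+20.13)/2 × 3 = 86.505
  [4.5→6.5]: (20.13+12.16)/2 × 2 = 32.29
  [6.5→6.75]: (12.16+11.41)/2 × 0.25 = 2.94625
  [6.75→7.75]: (11.41+8.86)/2 × 1 = 10.135
  [7.75→8]: (8.86+8.32)/2 × 0.25 = 2.1475
  Sum = 173.38125 mcg/mL·hr

AUC = 173 mcg/mL·hr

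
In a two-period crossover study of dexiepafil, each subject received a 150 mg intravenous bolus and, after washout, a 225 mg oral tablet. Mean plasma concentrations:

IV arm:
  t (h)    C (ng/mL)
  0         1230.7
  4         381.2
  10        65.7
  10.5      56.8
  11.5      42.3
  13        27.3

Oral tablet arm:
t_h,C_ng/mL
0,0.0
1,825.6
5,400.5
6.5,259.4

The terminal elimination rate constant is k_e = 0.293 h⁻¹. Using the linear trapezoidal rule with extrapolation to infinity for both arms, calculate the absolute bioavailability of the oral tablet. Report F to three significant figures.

F = 0.591

Trapezoidal AUC_0→13 (IV):
  [0→4]: (1230.7+381.2)/2 × 4 = 3223.8
  [4→10]: (381.2+65.7)/2 × 6 = 1340.7
  [10→10.5]: (65.7+56.8)/2 × 0.5 = 30.625
  [10.5→11.5]: (56.8+42.3)/2 × 1 = 49.55
  [11.5→13]: (42.3+27.3)/2 × 1.5 = 52.2
  Sum = 4696.875 ng/mL·h
IV tail: 27.3/0.293 = 93.174; AUC_iv,0→∞ = 4696.875 + 93.174 = 4790.049 ng/mL·h
Trapezoidal AUC_0→6.5 (oral tablet):
  [0→1]: (0.0+825.6)/2 × 1 = 412.8
  [1→5]: (825.6+400.5)/2 × 4 = 2452.2
  [5→6.5]: (400.5+259.4)/2 × 1.5 = 494.925
  Sum = 3359.925 ng/mL·h
oral tablet tail: 259.4/0.293 = 885.324; AUC_ev,0→∞ = 3359.925 + 885.324 = 4245.249 ng/mL·h
F = (AUC_ev/D_ev)/(AUC_iv/D_iv) = (4245.249/225)/(4790.049/150) = 18.8678/31.93366 = 0.5908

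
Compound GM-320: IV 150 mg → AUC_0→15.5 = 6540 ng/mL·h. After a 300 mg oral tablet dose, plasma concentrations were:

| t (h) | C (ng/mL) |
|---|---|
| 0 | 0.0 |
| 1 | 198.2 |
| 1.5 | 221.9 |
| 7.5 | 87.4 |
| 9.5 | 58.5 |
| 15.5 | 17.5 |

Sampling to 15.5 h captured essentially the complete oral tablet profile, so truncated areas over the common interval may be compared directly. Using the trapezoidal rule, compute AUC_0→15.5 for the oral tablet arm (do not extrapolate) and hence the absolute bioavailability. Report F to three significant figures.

Trapezoidal AUC_0→15.5 (oral tablet):
  [0→1]: (0.0+198.2)/2 × 1 = 99.1
  [1→1.5]: (198.2+221.9)/2 × 0.5 = 105.025
  [1.5→7.5]: (221.9+87.4)/2 × 6 = 927.9
  [7.5→9.5]: (87.4+58.5)/2 × 2 = 145.9
  [9.5→15.5]: (58.5+17.5)/2 × 6 = 228.0
  Sum = 1505.925 ng/mL·h
F = (AUC_ev/D_ev)/(AUC_iv/D_iv) = (1505.925/300)/(6540/150) = 5.01975/43.6 = 0.1151

F = 0.115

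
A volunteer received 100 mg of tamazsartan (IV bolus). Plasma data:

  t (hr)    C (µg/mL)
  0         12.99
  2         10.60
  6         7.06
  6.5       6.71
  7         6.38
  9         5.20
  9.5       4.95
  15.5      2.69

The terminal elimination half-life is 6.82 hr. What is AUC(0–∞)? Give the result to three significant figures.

AUC = 129 µg/mL·hr

Trapezoidal AUC_0→15.5:
  [0→2]: (12.99+10.60)/2 × 2 = 23.59
  [2→6]: (10.60+7.06)/2 × 4 = 35.32
  [6→6.5]: (7.06+6.71)/2 × 0.5 = 3.4425
  [6.5→7]: (6.71+6.38)/2 × 0.5 = 3.2725
  [7→9]: (6.38+5.20)/2 × 2 = 11.58
  [9→9.5]: (5.20+4.95)/2 × 0.5 = 2.5375
  [9.5→15.5]: (4.95+2.69)/2 × 6 = 22.92
  Sum = 102.6625 µg/mL·hr
k_e = ln2 / t½ = 0.693147 / 6.82 = 0.1016 hr^-1
Extrapolated tail: C_last / k_e = 2.69 / 0.1016 = 26.476
AUC_0→∞ = 102.6625 + 26.476 = 129.1385 µg/mL·hr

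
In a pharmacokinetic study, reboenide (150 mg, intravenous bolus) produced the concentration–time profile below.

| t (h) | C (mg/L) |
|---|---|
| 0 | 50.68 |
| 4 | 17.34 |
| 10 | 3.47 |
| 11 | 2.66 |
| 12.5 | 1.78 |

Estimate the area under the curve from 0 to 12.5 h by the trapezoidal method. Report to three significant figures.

Trapezoidal AUC_0→12.5:
  [0→4]: (50.68+17.34)/2 × 4 = 136.04
  [4→10]: (17.34+3.47)/2 × 6 = 62.43
  [10→11]: (3.47+2.66)/2 × 1 = 3.065
  [11→12.5]: (2.66+1.78)/2 × 1.5 = 3.33
  Sum = 204.865 mg/L·h

AUC = 205 mg/L·h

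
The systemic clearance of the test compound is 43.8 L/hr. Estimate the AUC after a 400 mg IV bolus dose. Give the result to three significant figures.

AUC_0→∞ = Dose_iv / CL
        = 400 / 43.8 = 9.13242 mg/L·hr

AUC = 9.13 mg/L·hr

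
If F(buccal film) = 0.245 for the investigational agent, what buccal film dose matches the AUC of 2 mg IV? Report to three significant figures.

D_buccal = 8.16 mg

For equal systemic exposure: F × D_ev = D_iv
D_ev = D_iv / F = 2 / 0.245 = 8.16327 mg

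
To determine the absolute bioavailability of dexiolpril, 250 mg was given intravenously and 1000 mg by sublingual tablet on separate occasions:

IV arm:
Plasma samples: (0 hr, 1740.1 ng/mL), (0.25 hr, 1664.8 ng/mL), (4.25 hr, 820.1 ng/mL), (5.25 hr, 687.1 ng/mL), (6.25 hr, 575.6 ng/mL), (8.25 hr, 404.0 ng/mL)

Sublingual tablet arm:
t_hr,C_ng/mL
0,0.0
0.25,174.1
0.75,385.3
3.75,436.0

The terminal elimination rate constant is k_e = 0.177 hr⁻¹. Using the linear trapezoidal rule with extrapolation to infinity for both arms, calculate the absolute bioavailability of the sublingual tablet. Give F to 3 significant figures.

F = 0.0960

Trapezoidal AUC_0→8.25 (IV):
  [0→0.25]: (1740.1+1664.8)/2 × 0.25 = 425.6125
  [0.25→4.25]: (1664.8+820.1)/2 × 4 = 4969.8
  [4.25→5.25]: (820.1+687.1)/2 × 1 = 753.6
  [5.25→6.25]: (687.1+575.6)/2 × 1 = 631.35
  [6.25→8.25]: (575.6+404.0)/2 × 2 = 979.6
  Sum = 7759.9625 ng/mL·hr
IV tail: 404.0/0.177 = 2282.486; AUC_iv,0→∞ = 7759.9625 + 2282.486 = 10042.4485 ng/mL·hr
Trapezoidal AUC_0→3.75 (sublingual tablet):
  [0→0.25]: (0.0+174.1)/2 × 0.25 = 21.7625
  [0.25→0.75]: (174.1+385.3)/2 × 0.5 = 139.85
  [0.75→3.75]: (385.3+436.0)/2 × 3 = 1231.95
  Sum = 1393.5625 ng/mL·hr
sublingual tablet tail: 436.0/0.177 = 2463.277; AUC_ev,0→∞ = 1393.5625 + 2463.277 = 3856.8395 ng/mL·hr
F = (AUC_ev/D_ev)/(AUC_iv/D_iv) = (3856.8395/1000)/(10042.4485/250) = 3.8568395/40.169794 = 0.0960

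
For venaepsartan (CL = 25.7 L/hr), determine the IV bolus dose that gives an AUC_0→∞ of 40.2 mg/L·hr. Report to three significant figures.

Dose = 1030 mg

Dose_iv = CL × AUC_0→∞
     = 25.7 × 40.2 = 1033.14 mg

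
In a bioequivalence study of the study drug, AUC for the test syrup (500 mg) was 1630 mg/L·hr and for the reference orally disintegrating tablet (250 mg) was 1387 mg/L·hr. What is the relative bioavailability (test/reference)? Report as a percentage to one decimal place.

F_rel = (AUC_test/D_test) / (AUC_ref/D_ref)
      = (1630/500) / (1387/250)
      = 3.26 / 5.548 = 0.5876 = 58.76%

F_rel = 58.8%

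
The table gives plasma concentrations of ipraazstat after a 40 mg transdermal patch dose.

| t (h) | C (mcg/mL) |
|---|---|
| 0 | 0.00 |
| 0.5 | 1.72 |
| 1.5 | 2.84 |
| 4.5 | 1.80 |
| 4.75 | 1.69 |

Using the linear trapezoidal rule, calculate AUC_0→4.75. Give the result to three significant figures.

AUC = 10.1 mcg/mL·h

Trapezoidal AUC_0→4.75:
  [0→0.5]: (0.00+1.72)/2 × 0.5 = 0.43
  [0.5→1.5]: (1.72+2.84)/2 × 1 = 2.28
  [1.5→4.5]: (2.84+1.80)/2 × 3 = 6.96
  [4.5→4.75]: (1.80+1.69)/2 × 0.25 = 0.43625
  Sum = 10.10625 mcg/mL·h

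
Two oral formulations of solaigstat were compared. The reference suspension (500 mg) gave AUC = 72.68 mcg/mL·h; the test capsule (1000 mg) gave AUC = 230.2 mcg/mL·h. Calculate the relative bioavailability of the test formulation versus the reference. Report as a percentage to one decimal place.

F_rel = 158.4%

F_rel = (AUC_test/D_test) / (AUC_ref/D_ref)
      = (230.2/1000) / (72.68/500)
      = 0.2302 / 0.14536 = 1.5837 = 158.37%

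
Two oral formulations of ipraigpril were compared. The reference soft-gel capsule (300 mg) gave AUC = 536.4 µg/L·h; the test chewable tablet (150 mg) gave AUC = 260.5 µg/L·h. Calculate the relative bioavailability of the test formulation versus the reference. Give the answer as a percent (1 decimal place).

F_rel = 97.1%

F_rel = (AUC_test/D_test) / (AUC_ref/D_ref)
      = (260.5/150) / (536.4/300)
      = 1.73667 / 1.788 = 0.9713 = 97.13%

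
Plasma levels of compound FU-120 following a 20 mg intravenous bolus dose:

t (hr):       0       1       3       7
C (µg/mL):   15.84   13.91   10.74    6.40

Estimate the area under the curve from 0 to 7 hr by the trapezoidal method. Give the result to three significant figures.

AUC = 73.8 µg/mL·hr

Trapezoidal AUC_0→7:
  [0→1]: (15.84+13.91)/2 × 1 = 14.875
  [1→3]: (13.91+10.74)/2 × 2 = 24.65
  [3→7]: (10.74+6.40)/2 × 4 = 34.28
  Sum = 73.805 µg/mL·hr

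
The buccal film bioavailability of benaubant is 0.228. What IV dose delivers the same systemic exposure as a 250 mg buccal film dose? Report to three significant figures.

Systemic exposure from an extravascular dose = F × D_ev, so the equivalent IV dose is F × D_ev.
D_iv = F × D_ev = 0.228 × 250 = 57 mg

D_iv = 57.0 mg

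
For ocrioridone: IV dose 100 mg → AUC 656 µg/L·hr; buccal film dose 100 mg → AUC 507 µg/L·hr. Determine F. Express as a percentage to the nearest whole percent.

F = (AUC_ev / D_ev) / (AUC_iv / D_iv)
  = (507/100) / (656/100)
  = 5.07 / 6.56 = 0.7729
  = 77.29%

F = 77%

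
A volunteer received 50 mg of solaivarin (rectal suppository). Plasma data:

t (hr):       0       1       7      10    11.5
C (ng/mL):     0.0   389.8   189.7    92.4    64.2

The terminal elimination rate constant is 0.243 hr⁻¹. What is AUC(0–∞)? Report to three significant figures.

Trapezoidal AUC_0→11.5:
  [0→1]: (0.0+389.8)/2 × 1 = 194.9
  [1→7]: (389.8+189.7)/2 × 6 = 1738.5
  [7→10]: (189.7+92.4)/2 × 3 = 423.15
  [10→11.5]: (92.4+64.2)/2 × 1.5 = 117.45
  Sum = 2474.0 ng/mL·hr
Extrapolated tail: C_last / k_e = 64.2 / 0.243 = 264.198
AUC_0→∞ = 2474.0 + 264.198 = 2738.198 ng/mL·hr

AUC = 2740 ng/mL·hr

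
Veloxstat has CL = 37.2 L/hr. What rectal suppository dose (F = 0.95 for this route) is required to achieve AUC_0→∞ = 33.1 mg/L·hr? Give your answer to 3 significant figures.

Dose = 1300 mg

Dose = CL × AUC_0→∞ / F
     = 37.2 × 33.1 / 0.95 = 1296.13 mg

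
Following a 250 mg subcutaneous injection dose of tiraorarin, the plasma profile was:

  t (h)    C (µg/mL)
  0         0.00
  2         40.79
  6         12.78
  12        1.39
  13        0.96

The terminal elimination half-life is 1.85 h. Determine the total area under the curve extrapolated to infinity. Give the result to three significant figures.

AUC = 194 µg/mL·h

Trapezoidal AUC_0→13:
  [0→2]: (0.00+40.79)/2 × 2 = 40.79
  [2→6]: (40.79+12.78)/2 × 4 = 107.14
  [6→12]: (12.78+1.39)/2 × 6 = 42.51
  [12→13]: (1.39+0.96)/2 × 1 = 1.175
  Sum = 191.615 µg/mL·h
k_e = ln2 / t½ = 0.693147 / 1.85 = 0.3747 h^-1
Extrapolated tail: C_last / k_e = 0.96 / 0.3747 = 2.562
AUC_0→∞ = 191.615 + 2.562 = 194.177 µg/mL·h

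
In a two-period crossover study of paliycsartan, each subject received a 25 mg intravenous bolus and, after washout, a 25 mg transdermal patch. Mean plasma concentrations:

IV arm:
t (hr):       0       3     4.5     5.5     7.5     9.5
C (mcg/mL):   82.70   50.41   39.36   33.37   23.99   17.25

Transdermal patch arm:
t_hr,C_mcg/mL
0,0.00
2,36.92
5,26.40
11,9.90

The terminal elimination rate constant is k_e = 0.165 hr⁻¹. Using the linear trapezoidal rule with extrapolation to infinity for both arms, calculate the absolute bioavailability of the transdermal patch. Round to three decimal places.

F = 0.594

Trapezoidal AUC_0→9.5 (IV):
  [0→3]: (82.70+50.41)/2 × 3 = 199.665
  [3→4.5]: (50.41+39.36)/2 × 1.5 = 67.3275
  [4.5→5.5]: (39.36+33.37)/2 × 1 = 36.365
  [5.5→7.5]: (33.37+23.99)/2 × 2 = 57.36
  [7.5→9.5]: (23.99+17.25)/2 × 2 = 41.24
  Sum = 401.9575 mcg/mL·hr
IV tail: 17.25/0.165 = 104.545; AUC_iv,0→∞ = 401.9575 + 104.545 = 506.5025 mcg/mL·hr
Trapezoidal AUC_0→11 (transdermal patch):
  [0→2]: (0.00+36.92)/2 × 2 = 36.92
  [2→5]: (36.92+26.40)/2 × 3 = 94.98
  [5→11]: (26.40+9.90)/2 × 6 = 108.9
  Sum = 240.8 mcg/mL·hr
transdermal patch tail: 9.90/0.165 = 60.000; AUC_ev,0→∞ = 240.8 + 60.000 = 300.8 mcg/mL·hr
F = (AUC_ev/D_ev)/(AUC_iv/D_iv) = (300.8/25)/(506.5025/25) = 12.032/20.2601 = 0.5939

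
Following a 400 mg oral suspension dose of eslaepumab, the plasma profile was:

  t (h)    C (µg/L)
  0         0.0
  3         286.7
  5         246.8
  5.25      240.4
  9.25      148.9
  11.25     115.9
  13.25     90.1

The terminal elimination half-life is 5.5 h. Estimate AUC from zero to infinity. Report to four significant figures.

Trapezoidal AUC_0→13.25:
  [0→3]: (0.0+286.7)/2 × 3 = 430.05
  [3→5]: (286.7+246.8)/2 × 2 = 533.5
  [5→5.25]: (246.8+240.4)/2 × 0.25 = 60.9
  [5.25→9.25]: (240.4+148.9)/2 × 4 = 778.6
  [9.25→11.25]: (148.9+115.9)/2 × 2 = 264.8
  [11.25→13.25]: (115.9+90.1)/2 × 2 = 206.0
  Sum = 2273.85 µg/L·h
k_e = ln2 / t½ = 0.693147 / 5.5 = 0.1260 h^-1
Extrapolated tail: C_last / k_e = 90.1 / 0.126 = 715.079
AUC_0→∞ = 2273.85 + 715.079 = 2988.929 µg/L·h

AUC = 2989 µg/L·h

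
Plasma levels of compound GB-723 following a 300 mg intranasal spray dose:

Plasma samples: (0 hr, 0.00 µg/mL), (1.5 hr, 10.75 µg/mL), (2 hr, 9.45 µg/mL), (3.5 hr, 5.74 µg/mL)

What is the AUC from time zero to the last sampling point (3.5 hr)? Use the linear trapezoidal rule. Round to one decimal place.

AUC = 24.5 µg/mL·hr

Trapezoidal AUC_0→3.5:
  [0→1.5]: (0.00+10.75)/2 × 1.5 = 8.0625
  [1.5→2]: (10.75+9.45)/2 × 0.5 = 5.05
  [2→3.5]: (9.45+5.74)/2 × 1.5 = 11.3925
  Sum = 24.505 µg/mL·hr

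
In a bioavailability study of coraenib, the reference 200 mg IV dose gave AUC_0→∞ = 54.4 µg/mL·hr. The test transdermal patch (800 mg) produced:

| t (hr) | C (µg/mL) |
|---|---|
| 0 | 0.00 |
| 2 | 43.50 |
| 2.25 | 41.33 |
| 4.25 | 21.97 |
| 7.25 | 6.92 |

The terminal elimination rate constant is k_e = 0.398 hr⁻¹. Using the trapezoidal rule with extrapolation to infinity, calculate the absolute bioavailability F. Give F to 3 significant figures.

F = 0.819

Trapezoidal AUC_0→7.25 (transdermal patch):
  [0→2]: (0.00+43.50)/2 × 2 = 43.5
  [2→2.25]: (43.50+41.33)/2 × 0.25 = 10.60375
  [2.25→4.25]: (41.33+21.97)/2 × 2 = 63.3
  [4.25→7.25]: (21.97+6.92)/2 × 3 = 43.335
  Sum = 160.73875 µg/mL·hr
Tail: C_last/k_e = 6.92/0.398 = 17.387
AUC_0→∞ (transdermal patch) = 160.73875 + 17.387 = 178.12575 µg/mL·hr
F = (AUC_ev/D_ev)/(AUC_iv/D_iv) = (178.12575/800)/(54.4/200) = 0.222657/0.272 = 0.8186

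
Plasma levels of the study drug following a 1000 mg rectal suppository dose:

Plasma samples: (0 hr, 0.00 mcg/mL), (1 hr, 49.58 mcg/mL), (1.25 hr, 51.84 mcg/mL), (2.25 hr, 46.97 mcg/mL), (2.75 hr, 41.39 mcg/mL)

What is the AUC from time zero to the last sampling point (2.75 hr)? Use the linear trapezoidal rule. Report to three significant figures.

Trapezoidal AUC_0→2.75:
  [0→1]: (0.00+49.58)/2 × 1 = 24.79
  [1→1.25]: (49.58+51.84)/2 × 0.25 = 12.6775
  [1.25→2.25]: (51.84+46.97)/2 × 1 = 49.405
  [2.25→2.75]: (46.97+41.39)/2 × 0.5 = 22.09
  Sum = 108.9625 mcg/mL·hr

AUC = 109 mcg/mL·hr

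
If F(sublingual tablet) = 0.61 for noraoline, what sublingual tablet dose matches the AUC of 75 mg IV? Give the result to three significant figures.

D_sublingual = 123 mg

For equal systemic exposure: F × D_ev = D_iv
D_ev = D_iv / F = 75 / 0.61 = 122.951 mg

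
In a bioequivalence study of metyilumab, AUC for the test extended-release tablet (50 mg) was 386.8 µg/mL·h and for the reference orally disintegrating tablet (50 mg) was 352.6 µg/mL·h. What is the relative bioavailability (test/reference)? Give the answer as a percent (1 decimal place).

F_rel = 109.7%

F_rel = (AUC_test/D_test) / (AUC_ref/D_ref)
      = (386.8/50) / (352.6/50)
      = 7.736 / 7.052 = 1.0970 = 109.70%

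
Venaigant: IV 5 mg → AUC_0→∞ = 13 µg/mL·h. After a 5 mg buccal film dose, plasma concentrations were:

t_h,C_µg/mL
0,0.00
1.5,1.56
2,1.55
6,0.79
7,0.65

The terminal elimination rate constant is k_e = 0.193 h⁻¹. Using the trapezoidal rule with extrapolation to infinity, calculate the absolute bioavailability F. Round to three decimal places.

F = 0.824

Trapezoidal AUC_0→7 (buccal film):
  [0→1.5]: (0.00+1.56)/2 × 1.5 = 1.17
  [1.5→2]: (1.56+1.55)/2 × 0.5 = 0.7775
  [2→6]: (1.55+0.79)/2 × 4 = 4.68
  [6→7]: (0.79+0.65)/2 × 1 = 0.72
  Sum = 7.3475 µg/mL·h
Tail: C_last/k_e = 0.65/0.193 = 3.368
AUC_0→∞ (buccal film) = 7.3475 + 3.368 = 10.7155 µg/mL·h
F = (AUC_ev/D_ev)/(AUC_iv/D_iv) = (10.7155/5)/(13/5) = 2.1431/2.6 = 0.8243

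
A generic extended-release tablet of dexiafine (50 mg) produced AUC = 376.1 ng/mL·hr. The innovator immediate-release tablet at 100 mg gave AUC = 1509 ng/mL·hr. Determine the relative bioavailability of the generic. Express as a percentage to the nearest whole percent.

F_rel = 50%

F_rel = (AUC_test/D_test) / (AUC_ref/D_ref)
      = (376.1/50) / (1509/100)
      = 7.522 / 15.09 = 0.4985 = 49.85%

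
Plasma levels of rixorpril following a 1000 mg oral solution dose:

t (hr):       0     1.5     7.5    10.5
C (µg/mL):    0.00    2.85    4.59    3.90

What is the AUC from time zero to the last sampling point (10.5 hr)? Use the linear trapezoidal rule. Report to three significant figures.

Trapezoidal AUC_0→10.5:
  [0→1.5]: (0.00+2.85)/2 × 1.5 = 2.1375
  [1.5→7.5]: (2.85+4.59)/2 × 6 = 22.32
  [7.5→10.5]: (4.59+3.90)/2 × 3 = 12.735
  Sum = 37.1925 µg/mL·hr

AUC = 37.2 µg/mL·hr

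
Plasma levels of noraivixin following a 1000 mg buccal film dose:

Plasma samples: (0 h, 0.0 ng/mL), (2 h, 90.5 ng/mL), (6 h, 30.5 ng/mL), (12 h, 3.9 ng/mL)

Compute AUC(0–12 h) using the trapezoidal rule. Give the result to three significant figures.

Trapezoidal AUC_0→12:
  [0→2]: (0.0+90.5)/2 × 2 = 90.5
  [2→6]: (90.5+30.5)/2 × 4 = 242.0
  [6→12]: (30.5+3.9)/2 × 6 = 103.2
  Sum = 435.7 ng/mL·h

AUC = 436 ng/mL·h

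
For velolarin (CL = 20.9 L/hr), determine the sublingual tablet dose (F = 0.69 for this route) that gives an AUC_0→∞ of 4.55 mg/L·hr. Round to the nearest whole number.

Dose = CL × AUC_0→∞ / F
     = 20.9 × 4.55 / 0.69 = 137.819 mg

Dose = 138 mg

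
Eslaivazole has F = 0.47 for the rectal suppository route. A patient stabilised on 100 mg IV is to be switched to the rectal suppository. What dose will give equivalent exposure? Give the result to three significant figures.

For equal systemic exposure: F × D_ev = D_iv
D_ev = D_iv / F = 100 / 0.47 = 212.766 mg

D_rectal = 213 mg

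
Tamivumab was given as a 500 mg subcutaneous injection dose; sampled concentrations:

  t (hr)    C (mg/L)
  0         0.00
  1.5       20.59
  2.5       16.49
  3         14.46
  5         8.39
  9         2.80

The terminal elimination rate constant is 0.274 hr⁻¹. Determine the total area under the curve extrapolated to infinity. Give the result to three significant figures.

Trapezoidal AUC_0→9:
  [0→1.5]: (0.00+20.59)/2 × 1.5 = 15.4425
  [1.5→2.5]: (20.59+16.49)/2 × 1 = 18.54
  [2.5→3]: (16.49+14.46)/2 × 0.5 = 7.7375
  [3→5]: (14.46+8.39)/2 × 2 = 22.85
  [5→9]: (8.39+2.80)/2 × 4 = 22.38
  Sum = 86.95 mg/L·hr
Extrapolated tail: C_last / k_e = 2.80 / 0.274 = 10.219
AUC_0→∞ = 86.95 + 10.219 = 97.169 mg/L·hr

AUC = 97.2 mg/L·hr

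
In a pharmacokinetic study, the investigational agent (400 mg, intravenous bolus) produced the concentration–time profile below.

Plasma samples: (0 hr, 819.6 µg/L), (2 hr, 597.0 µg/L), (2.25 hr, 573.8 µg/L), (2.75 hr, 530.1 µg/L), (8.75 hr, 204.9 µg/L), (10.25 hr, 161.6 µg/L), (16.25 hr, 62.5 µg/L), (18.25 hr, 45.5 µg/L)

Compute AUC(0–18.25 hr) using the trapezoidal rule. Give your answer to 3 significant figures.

Trapezoidal AUC_0→18.25:
  [0→2]: (819.6+597.0)/2 × 2 = 1416.6
  [2→2.25]: (597.0+573.8)/2 × 0.25 = 146.35
  [2.25→2.75]: (573.8+530.1)/2 × 0.5 = 275.975
  [2.75→8.75]: (530.1+204.9)/2 × 6 = 2205.0
  [8.75→10.25]: (204.9+161.6)/2 × 1.5 = 274.875
  [10.25→16.25]: (161.6+62.5)/2 × 6 = 672.3
  [16.25→18.25]: (62.5+45.5)/2 × 2 = 108.0
  Sum = 5099.1 µg/L·hr

AUC = 5100 µg/L·hr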